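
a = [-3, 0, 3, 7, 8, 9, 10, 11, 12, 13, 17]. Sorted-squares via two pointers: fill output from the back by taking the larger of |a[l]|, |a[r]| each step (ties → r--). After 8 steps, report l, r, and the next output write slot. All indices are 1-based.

[1,11] |-3|<=|17| out[11]=289 → r--
[1,10] |-3|<=|13| out[10]=169 → r--
[1,9] |-3|<=|12| out[9]=144 → r--
[1,8] |-3|<=|11| out[8]=121 → r--
[1,7] |-3|<=|10| out[7]=100 → r--
[1,6] |-3|<=|9| out[6]=81 → r--
[1,5] |-3|<=|8| out[5]=64 → r--
[1,4] |-3|<=|7| out[4]=49 → r--

l=1, r=3, next write slot=3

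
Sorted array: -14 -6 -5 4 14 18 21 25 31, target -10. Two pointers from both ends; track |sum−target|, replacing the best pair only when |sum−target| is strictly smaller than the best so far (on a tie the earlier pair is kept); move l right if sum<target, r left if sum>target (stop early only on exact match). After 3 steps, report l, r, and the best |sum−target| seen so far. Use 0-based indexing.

l=0 r=8: -14+31=17 d=27 *, r--
l=0 r=7: -14+25=11 d=21 *, r--
l=0 r=6: -14+21=7 d=17 *, r--

l=0, r=5, best |Δ|=17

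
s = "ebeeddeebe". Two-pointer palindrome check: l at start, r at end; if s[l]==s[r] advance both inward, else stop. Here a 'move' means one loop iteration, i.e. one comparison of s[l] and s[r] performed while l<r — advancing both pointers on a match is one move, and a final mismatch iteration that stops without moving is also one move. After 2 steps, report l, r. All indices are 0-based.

[0,9] 'e'=='e' → l++,r--
[1,8] 'b'=='b' → l++,r--

l=2, r=7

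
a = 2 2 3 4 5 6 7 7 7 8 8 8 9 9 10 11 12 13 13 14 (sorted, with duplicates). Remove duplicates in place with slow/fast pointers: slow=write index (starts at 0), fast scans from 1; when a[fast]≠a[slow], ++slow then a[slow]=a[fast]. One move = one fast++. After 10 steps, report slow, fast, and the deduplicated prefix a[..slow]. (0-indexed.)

slow=0 fast=1: a[fast]=2=a[slow] dup, fast++
slow=0 fast=2: a[fast]=3≠a[slow]=2 write a[1]=3, slow++,fast++
slow=1 fast=3: a[fast]=4≠a[slow]=3 write a[2]=4, slow++,fast++
slow=2 fast=4: a[fast]=5≠a[slow]=4 write a[3]=5, slow++,fast++
slow=3 fast=5: a[fast]=6≠a[slow]=5 write a[4]=6, slow++,fast++
slow=4 fast=6: a[fast]=7≠a[slow]=6 write a[5]=7, slow++,fast++
slow=5 fast=7: a[fast]=7=a[slow] dup, fast++
slow=5 fast=8: a[fast]=7=a[slow] dup, fast++
slow=5 fast=9: a[fast]=8≠a[slow]=7 write a[6]=8, slow++,fast++
slow=6 fast=10: a[fast]=8=a[slow] dup, fast++

slow=6, fast=11, prefix=[2, 3, 4, 5, 6, 7, 8]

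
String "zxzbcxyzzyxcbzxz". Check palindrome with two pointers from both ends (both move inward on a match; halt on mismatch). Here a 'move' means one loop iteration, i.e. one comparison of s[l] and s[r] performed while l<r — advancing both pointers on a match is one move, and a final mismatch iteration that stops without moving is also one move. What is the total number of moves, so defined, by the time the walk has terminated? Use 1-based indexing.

8 moves

l=1 r=16: 'z'=='z', l++,r--
l=2 r=15: 'x'=='x', l++,r--
l=3 r=14: 'z'=='z', l++,r--
l=4 r=13: 'b'=='b', l++,r--
l=5 r=12: 'c'=='c', l++,r--
l=6 r=11: 'x'=='x', l++,r--
l=7 r=10: 'y'=='y', l++,r--
l=8 r=9: 'z'=='z', l++,r--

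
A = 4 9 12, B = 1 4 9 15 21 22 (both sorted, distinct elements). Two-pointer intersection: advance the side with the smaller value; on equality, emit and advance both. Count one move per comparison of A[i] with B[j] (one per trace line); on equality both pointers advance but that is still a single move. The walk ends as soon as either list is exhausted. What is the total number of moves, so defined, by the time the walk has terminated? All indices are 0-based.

4 moves

[i=0,j=0] 4>1 → j++
[i=0,j=1] 4==4 emit → i++,j++
[i=1,j=2] 9==9 emit → i++,j++
[i=2,j=3] 12<15 → i++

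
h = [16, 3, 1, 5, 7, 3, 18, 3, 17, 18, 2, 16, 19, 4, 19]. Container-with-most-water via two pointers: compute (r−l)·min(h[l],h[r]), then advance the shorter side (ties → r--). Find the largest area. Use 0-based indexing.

l=0 r=14: min(16,19)*14=224 best=224 *, l++
l=1 r=14: min(3,19)*13=39 best=224, l++
l=2 r=14: min(1,19)*12=12 best=224, l++
l=3 r=14: min(5,19)*11=55 best=224, l++
l=4 r=14: min(7,19)*10=70 best=224, l++
l=5 r=14: min(3,19)*9=27 best=224, l++
l=6 r=14: min(18,19)*8=144 best=224, l++
l=7 r=14: min(3,19)*7=21 best=224, l++
l=8 r=14: min(17,19)*6=102 best=224, l++
l=9 r=14: min(18,19)*5=90 best=224, l++
l=10 r=14: min(2,19)*4=8 best=224, l++
l=11 r=14: min(16,19)*3=48 best=224, l++
l=12 r=14: min(19,19)*2=38 best=224, r--
l=12 r=13: min(19,4)*1=4 best=224, r--

max area = 224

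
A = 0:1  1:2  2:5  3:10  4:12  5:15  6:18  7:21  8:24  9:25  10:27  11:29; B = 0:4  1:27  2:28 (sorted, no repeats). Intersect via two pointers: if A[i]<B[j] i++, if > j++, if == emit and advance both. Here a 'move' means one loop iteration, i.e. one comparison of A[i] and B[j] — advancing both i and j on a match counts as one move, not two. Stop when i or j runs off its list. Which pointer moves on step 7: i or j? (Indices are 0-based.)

[i=0,j=0] 1<4 → i++
[i=1,j=0] 2<4 → i++
[i=2,j=0] 5>4 → j++
[i=2,j=1] 5<27 → i++
[i=3,j=1] 10<27 → i++
[i=4,j=1] 12<27 → i++
[i=5,j=1] 15<27 → i++

i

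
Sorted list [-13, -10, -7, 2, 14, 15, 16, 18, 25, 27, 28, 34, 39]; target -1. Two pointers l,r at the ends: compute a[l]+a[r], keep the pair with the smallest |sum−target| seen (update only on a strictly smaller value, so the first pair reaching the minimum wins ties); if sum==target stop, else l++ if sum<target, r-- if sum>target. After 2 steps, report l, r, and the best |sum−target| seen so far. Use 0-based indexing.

l=0, r=10, best |Δ|=22

[0,12] -13+39=26 d=27 * → r--
[0,11] -13+34=21 d=22 * → r--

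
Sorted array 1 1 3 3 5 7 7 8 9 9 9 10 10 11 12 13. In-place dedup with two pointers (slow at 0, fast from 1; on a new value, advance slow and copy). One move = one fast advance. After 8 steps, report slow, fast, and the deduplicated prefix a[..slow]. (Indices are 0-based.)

slow=5, fast=9, prefix=[1, 3, 5, 7, 8, 9]

slow=0 fast=1: a[fast]=1=a[slow] dup, fast++
slow=0 fast=2: a[fast]=3≠a[slow]=1 write a[1]=3, slow++,fast++
slow=1 fast=3: a[fast]=3=a[slow] dup, fast++
slow=1 fast=4: a[fast]=5≠a[slow]=3 write a[2]=5, slow++,fast++
slow=2 fast=5: a[fast]=7≠a[slow]=5 write a[3]=7, slow++,fast++
slow=3 fast=6: a[fast]=7=a[slow] dup, fast++
slow=3 fast=7: a[fast]=8≠a[slow]=7 write a[4]=8, slow++,fast++
slow=4 fast=8: a[fast]=9≠a[slow]=8 write a[5]=9, slow++,fast++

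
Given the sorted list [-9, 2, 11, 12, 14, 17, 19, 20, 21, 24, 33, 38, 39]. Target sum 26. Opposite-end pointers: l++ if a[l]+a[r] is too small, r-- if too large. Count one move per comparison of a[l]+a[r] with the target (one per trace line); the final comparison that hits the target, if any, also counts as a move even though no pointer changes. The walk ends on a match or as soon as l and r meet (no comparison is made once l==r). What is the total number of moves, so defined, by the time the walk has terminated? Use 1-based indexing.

[1,13] -9+39=30 >26 → r--
[1,12] -9+38=29 >26 → r--
[1,11] -9+33=24 <26 → l++
[2,11] 2+33=35 >26 → r--
[2,10] 2+24=26 → found

5 moves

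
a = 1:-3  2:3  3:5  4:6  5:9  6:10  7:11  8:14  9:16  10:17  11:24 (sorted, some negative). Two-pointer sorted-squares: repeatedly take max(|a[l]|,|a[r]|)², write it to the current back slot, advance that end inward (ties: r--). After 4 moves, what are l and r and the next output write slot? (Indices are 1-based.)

l=1, r=7, next write slot=7

l=1 r=11: |-3|<=|24| out[11]=576, r--
l=1 r=10: |-3|<=|17| out[10]=289, r--
l=1 r=9: |-3|<=|16| out[9]=256, r--
l=1 r=8: |-3|<=|14| out[8]=196, r--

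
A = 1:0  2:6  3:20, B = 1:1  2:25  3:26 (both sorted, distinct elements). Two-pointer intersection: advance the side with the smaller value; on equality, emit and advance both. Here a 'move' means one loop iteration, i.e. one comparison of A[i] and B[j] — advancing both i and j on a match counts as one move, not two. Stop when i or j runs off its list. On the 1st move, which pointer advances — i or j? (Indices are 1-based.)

i=1 j=1: 0<1, i++

i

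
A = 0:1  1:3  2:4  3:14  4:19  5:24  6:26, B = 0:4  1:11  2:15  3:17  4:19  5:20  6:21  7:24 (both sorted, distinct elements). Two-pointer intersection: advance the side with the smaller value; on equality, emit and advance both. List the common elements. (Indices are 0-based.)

intersection = [4, 19, 24]

i=0 j=0: 1<4, i++
i=1 j=0: 3<4, i++
i=2 j=0: 4==4 emit, i++,j++
i=3 j=1: 14>11, j++
i=3 j=2: 14<15, i++
i=4 j=2: 19>15, j++
i=4 j=3: 19>17, j++
i=4 j=4: 19==19 emit, i++,j++
i=5 j=5: 24>20, j++
i=5 j=6: 24>21, j++
i=5 j=7: 24==24 emit, i++,j++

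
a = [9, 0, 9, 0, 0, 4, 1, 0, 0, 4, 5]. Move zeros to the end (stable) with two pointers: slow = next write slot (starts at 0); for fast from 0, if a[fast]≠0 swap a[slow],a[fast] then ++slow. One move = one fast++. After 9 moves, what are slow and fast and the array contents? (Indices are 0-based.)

(s=0,f=0) a[fast]=9≠0 swap→a[0]=9 → slow++,fast++
(s=1,f=1) a[fast]=0 → fast++
(s=1,f=2) a[fast]=9≠0 swap→a[1]=9 → slow++,fast++
(s=2,f=3) a[fast]=0 → fast++
(s=2,f=4) a[fast]=0 → fast++
(s=2,f=5) a[fast]=4≠0 swap→a[2]=4 → slow++,fast++
(s=3,f=6) a[fast]=1≠0 swap→a[3]=1 → slow++,fast++
(s=4,f=7) a[fast]=0 → fast++
(s=4,f=8) a[fast]=0 → fast++

slow=4, fast=9, a=[9, 9, 4, 1, 0, 0, 0, 0, 0, 4, 5]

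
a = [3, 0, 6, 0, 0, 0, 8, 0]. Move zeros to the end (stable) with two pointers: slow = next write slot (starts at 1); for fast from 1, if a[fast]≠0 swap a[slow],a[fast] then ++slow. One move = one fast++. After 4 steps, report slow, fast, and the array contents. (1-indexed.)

(s=1,f=1) a[fast]=3≠0 swap→a[1]=3 → slow++,fast++
(s=2,f=2) a[fast]=0 → fast++
(s=2,f=3) a[fast]=6≠0 swap→a[2]=6 → slow++,fast++
(s=3,f=4) a[fast]=0 → fast++

slow=3, fast=5, a=[3, 6, 0, 0, 0, 0, 8, 0]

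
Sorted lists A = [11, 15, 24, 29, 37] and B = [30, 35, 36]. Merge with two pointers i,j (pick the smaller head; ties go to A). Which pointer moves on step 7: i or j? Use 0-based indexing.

j

[i=0,j=0] A[i]=11<=B[j]=30 take 11 → i++
[i=1,j=0] A[i]=15<=B[j]=30 take 15 → i++
[i=2,j=0] A[i]=24<=B[j]=30 take 24 → i++
[i=3,j=0] A[i]=29<=B[j]=30 take 29 → i++
[i=4,j=0] A[i]=37>B[j]=30 take 30 → j++
[i=4,j=1] A[i]=37>B[j]=35 take 35 → j++
[i=4,j=2] A[i]=37>B[j]=36 take 36 → j++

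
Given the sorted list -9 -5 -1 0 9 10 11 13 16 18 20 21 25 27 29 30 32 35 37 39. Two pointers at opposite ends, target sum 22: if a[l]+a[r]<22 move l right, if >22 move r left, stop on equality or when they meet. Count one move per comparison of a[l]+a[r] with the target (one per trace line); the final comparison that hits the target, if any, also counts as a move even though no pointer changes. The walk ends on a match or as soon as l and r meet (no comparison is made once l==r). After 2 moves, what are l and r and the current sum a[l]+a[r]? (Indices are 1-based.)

l=1 r=20: -9+39=30 >22, r--
l=1 r=19: -9+37=28 >22, r--

l=1, r=18, sum=26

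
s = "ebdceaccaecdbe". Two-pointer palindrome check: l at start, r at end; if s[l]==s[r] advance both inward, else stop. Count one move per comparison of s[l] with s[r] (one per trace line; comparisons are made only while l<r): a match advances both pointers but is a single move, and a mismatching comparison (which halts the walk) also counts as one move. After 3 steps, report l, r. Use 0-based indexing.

[0,13] 'e'=='e' → l++,r--
[1,12] 'b'=='b' → l++,r--
[2,11] 'd'=='d' → l++,r--

l=3, r=10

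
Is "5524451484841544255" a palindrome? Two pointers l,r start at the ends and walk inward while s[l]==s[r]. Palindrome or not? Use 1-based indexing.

palindrome

[1,19] '5'=='5' → l++,r--
[2,18] '5'=='5' → l++,r--
[3,17] '2'=='2' → l++,r--
[4,16] '4'=='4' → l++,r--
[5,15] '4'=='4' → l++,r--
[6,14] '5'=='5' → l++,r--
[7,13] '1'=='1' → l++,r--
[8,12] '4'=='4' → l++,r--
[9,11] '8'=='8' → l++,r--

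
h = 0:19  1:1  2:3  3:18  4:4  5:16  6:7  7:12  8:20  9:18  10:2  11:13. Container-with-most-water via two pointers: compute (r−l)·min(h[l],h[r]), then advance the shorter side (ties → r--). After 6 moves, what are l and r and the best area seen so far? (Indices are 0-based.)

[0,11] min(19,13)*11=143 best=143 * → r--
[0,10] min(19,2)*10=20 best=143 → r--
[0,9] min(19,18)*9=162 best=162 * → r--
[0,8] min(19,20)*8=152 best=162 → l++
[1,8] min(1,20)*7=7 best=162 → l++
[2,8] min(3,20)*6=18 best=162 → l++

l=3, r=8, best area=162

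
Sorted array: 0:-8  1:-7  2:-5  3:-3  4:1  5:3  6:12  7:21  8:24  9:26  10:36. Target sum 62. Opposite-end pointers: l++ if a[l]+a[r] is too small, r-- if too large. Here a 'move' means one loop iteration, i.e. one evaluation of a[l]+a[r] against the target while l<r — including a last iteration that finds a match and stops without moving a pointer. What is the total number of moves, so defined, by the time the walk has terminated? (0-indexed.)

10 moves

l=0 r=10: -8+36=28 <62, l++
l=1 r=10: -7+36=29 <62, l++
l=2 r=10: -5+36=31 <62, l++
l=3 r=10: -3+36=33 <62, l++
l=4 r=10: 1+36=37 <62, l++
l=5 r=10: 3+36=39 <62, l++
l=6 r=10: 12+36=48 <62, l++
l=7 r=10: 21+36=57 <62, l++
l=8 r=10: 24+36=60 <62, l++
l=9 r=10: 26+36=62, found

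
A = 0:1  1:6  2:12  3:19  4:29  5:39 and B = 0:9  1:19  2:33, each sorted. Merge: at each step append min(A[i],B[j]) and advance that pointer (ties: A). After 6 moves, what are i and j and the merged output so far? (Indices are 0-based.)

i=0 j=0: A[i]=1<=B[j]=9 take 1, i++
i=1 j=0: A[i]=6<=B[j]=9 take 6, i++
i=2 j=0: A[i]=12>B[j]=9 take 9, j++
i=2 j=1: A[i]=12<=B[j]=19 take 12, i++
i=3 j=1: A[i]=19<=B[j]=19 take 19, i++
i=4 j=1: A[i]=29>B[j]=19 take 19, j++

i=4, j=2, merged so far=[1, 6, 9, 12, 19, 19]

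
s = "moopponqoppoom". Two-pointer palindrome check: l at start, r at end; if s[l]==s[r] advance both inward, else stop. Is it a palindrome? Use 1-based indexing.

not a palindrome (mismatch at 7,8)

l=1 r=14: 'm'=='m', l++,r--
l=2 r=13: 'o'=='o', l++,r--
l=3 r=12: 'o'=='o', l++,r--
l=4 r=11: 'p'=='p', l++,r--
l=5 r=10: 'p'=='p', l++,r--
l=6 r=9: 'o'=='o', l++,r--
l=7 r=8: 'n'!='q', stop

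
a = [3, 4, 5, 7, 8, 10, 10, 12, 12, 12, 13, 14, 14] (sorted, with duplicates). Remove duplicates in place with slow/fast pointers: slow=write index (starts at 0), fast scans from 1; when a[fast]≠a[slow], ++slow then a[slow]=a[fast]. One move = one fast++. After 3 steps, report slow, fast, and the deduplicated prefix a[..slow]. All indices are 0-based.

slow=3, fast=4, prefix=[3, 4, 5, 7]

(s=0,f=1) a[fast]=4≠a[slow]=3 write a[1]=4 → slow++,fast++
(s=1,f=2) a[fast]=5≠a[slow]=4 write a[2]=5 → slow++,fast++
(s=2,f=3) a[fast]=7≠a[slow]=5 write a[3]=7 → slow++,fast++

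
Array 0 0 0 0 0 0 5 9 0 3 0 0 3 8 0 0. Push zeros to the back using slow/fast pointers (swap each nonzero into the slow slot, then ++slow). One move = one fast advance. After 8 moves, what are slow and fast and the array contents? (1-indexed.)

slow=3, fast=9, a=[5, 9, 0, 0, 0, 0, 0, 0, 0, 3, 0, 0, 3, 8, 0, 0]

(s=1,f=1) a[fast]=0 → fast++
(s=1,f=2) a[fast]=0 → fast++
(s=1,f=3) a[fast]=0 → fast++
(s=1,f=4) a[fast]=0 → fast++
(s=1,f=5) a[fast]=0 → fast++
(s=1,f=6) a[fast]=0 → fast++
(s=1,f=7) a[fast]=5≠0 swap→a[1]=5 → slow++,fast++
(s=2,f=8) a[fast]=9≠0 swap→a[2]=9 → slow++,fast++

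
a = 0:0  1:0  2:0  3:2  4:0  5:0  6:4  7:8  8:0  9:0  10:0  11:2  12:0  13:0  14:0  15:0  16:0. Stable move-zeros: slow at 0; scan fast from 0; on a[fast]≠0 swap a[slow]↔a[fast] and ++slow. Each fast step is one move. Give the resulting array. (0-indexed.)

(s=0,f=0) a[fast]=0 → fast++
(s=0,f=1) a[fast]=0 → fast++
(s=0,f=2) a[fast]=0 → fast++
(s=0,f=3) a[fast]=2≠0 swap→a[0]=2 → slow++,fast++
(s=1,f=4) a[fast]=0 → fast++
(s=1,f=5) a[fast]=0 → fast++
(s=1,f=6) a[fast]=4≠0 swap→a[1]=4 → slow++,fast++
(s=2,f=7) a[fast]=8≠0 swap→a[2]=8 → slow++,fast++
(s=3,f=8) a[fast]=0 → fast++
(s=3,f=9) a[fast]=0 → fast++
(s=3,f=10) a[fast]=0 → fast++
(s=3,f=11) a[fast]=2≠0 swap→a[3]=2 → slow++,fast++
(s=4,f=12) a[fast]=0 → fast++
(s=4,f=13) a[fast]=0 → fast++
(s=4,f=14) a[fast]=0 → fast++
(s=4,f=15) a[fast]=0 → fast++
(s=4,f=16) a[fast]=0 → fast++

[2, 4, 8, 2, 0, 0, 0, 0, 0, 0, 0, 0, 0, 0, 0, 0, 0]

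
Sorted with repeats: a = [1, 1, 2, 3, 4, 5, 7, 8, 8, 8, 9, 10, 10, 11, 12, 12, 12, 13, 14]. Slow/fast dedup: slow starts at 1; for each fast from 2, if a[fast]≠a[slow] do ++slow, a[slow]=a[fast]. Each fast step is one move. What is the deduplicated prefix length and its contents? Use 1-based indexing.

length 13; prefix = [1, 2, 3, 4, 5, 7, 8, 9, 10, 11, 12, 13, 14]

slow=1 fast=2: a[fast]=1=a[slow] dup, fast++
slow=1 fast=3: a[fast]=2≠a[slow]=1 write a[2]=2, slow++,fast++
slow=2 fast=4: a[fast]=3≠a[slow]=2 write a[3]=3, slow++,fast++
slow=3 fast=5: a[fast]=4≠a[slow]=3 write a[4]=4, slow++,fast++
slow=4 fast=6: a[fast]=5≠a[slow]=4 write a[5]=5, slow++,fast++
slow=5 fast=7: a[fast]=7≠a[slow]=5 write a[6]=7, slow++,fast++
slow=6 fast=8: a[fast]=8≠a[slow]=7 write a[7]=8, slow++,fast++
slow=7 fast=9: a[fast]=8=a[slow] dup, fast++
slow=7 fast=10: a[fast]=8=a[slow] dup, fast++
slow=7 fast=11: a[fast]=9≠a[slow]=8 write a[8]=9, slow++,fast++
slow=8 fast=12: a[fast]=10≠a[slow]=9 write a[9]=10, slow++,fast++
slow=9 fast=13: a[fast]=10=a[slow] dup, fast++
slow=9 fast=14: a[fast]=11≠a[slow]=10 write a[10]=11, slow++,fast++
slow=10 fast=15: a[fast]=12≠a[slow]=11 write a[11]=12, slow++,fast++
slow=11 fast=16: a[fast]=12=a[slow] dup, fast++
slow=11 fast=17: a[fast]=12=a[slow] dup, fast++
slow=11 fast=18: a[fast]=13≠a[slow]=12 write a[12]=13, slow++,fast++
slow=12 fast=19: a[fast]=14≠a[slow]=13 write a[13]=14, slow++,fast++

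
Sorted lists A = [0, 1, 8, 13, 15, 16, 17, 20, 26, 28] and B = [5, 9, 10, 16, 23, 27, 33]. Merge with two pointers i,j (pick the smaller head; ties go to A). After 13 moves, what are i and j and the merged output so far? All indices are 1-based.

i=9, j=6, merged so far=[0, 1, 5, 8, 9, 10, 13, 15, 16, 16, 17, 20, 23]

[i=1,j=1] A[i]=0<=B[j]=5 take 0 → i++
[i=2,j=1] A[i]=1<=B[j]=5 take 1 → i++
[i=3,j=1] A[i]=8>B[j]=5 take 5 → j++
[i=3,j=2] A[i]=8<=B[j]=9 take 8 → i++
[i=4,j=2] A[i]=13>B[j]=9 take 9 → j++
[i=4,j=3] A[i]=13>B[j]=10 take 10 → j++
[i=4,j=4] A[i]=13<=B[j]=16 take 13 → i++
[i=5,j=4] A[i]=15<=B[j]=16 take 15 → i++
[i=6,j=4] A[i]=16<=B[j]=16 take 16 → i++
[i=7,j=4] A[i]=17>B[j]=16 take 16 → j++
[i=7,j=5] A[i]=17<=B[j]=23 take 17 → i++
[i=8,j=5] A[i]=20<=B[j]=23 take 20 → i++
[i=9,j=5] A[i]=26>B[j]=23 take 23 → j++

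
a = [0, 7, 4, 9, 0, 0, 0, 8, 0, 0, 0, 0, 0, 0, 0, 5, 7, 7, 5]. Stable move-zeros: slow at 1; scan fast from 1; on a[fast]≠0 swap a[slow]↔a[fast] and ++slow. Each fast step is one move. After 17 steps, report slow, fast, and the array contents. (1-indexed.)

slow=7, fast=18, a=[7, 4, 9, 8, 5, 7, 0, 0, 0, 0, 0, 0, 0, 0, 0, 0, 0, 7, 5]

(s=1,f=1) a[fast]=0 → fast++
(s=1,f=2) a[fast]=7≠0 swap→a[1]=7 → slow++,fast++
(s=2,f=3) a[fast]=4≠0 swap→a[2]=4 → slow++,fast++
(s=3,f=4) a[fast]=9≠0 swap→a[3]=9 → slow++,fast++
(s=4,f=5) a[fast]=0 → fast++
(s=4,f=6) a[fast]=0 → fast++
(s=4,f=7) a[fast]=0 → fast++
(s=4,f=8) a[fast]=8≠0 swap→a[4]=8 → slow++,fast++
(s=5,f=9) a[fast]=0 → fast++
(s=5,f=10) a[fast]=0 → fast++
(s=5,f=11) a[fast]=0 → fast++
(s=5,f=12) a[fast]=0 → fast++
(s=5,f=13) a[fast]=0 → fast++
(s=5,f=14) a[fast]=0 → fast++
(s=5,f=15) a[fast]=0 → fast++
(s=5,f=16) a[fast]=5≠0 swap→a[5]=5 → slow++,fast++
(s=6,f=17) a[fast]=7≠0 swap→a[6]=7 → slow++,fast++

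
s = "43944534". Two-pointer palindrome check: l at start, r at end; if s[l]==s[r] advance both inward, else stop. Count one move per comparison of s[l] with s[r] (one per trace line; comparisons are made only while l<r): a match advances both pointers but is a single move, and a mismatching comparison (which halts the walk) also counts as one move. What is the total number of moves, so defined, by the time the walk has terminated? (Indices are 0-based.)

l=0 r=7: '4'=='4', l++,r--
l=1 r=6: '3'=='3', l++,r--
l=2 r=5: '9'!='5', stop

3 moves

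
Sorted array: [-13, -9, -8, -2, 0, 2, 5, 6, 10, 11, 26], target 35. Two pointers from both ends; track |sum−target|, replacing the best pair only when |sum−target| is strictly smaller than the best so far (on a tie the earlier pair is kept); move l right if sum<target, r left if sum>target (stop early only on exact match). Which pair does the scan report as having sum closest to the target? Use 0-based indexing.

pair (10, 26) with sum 36 (|Δ|=1)

l=0 r=10: -13+26=13 d=22 *, l++
l=1 r=10: -9+26=17 d=18 *, l++
l=2 r=10: -8+26=18 d=17 *, l++
l=3 r=10: -2+26=24 d=11 *, l++
l=4 r=10: 0+26=26 d=9 *, l++
l=5 r=10: 2+26=28 d=7 *, l++
l=6 r=10: 5+26=31 d=4 *, l++
l=7 r=10: 6+26=32 d=3 *, l++
l=8 r=10: 10+26=36 d=1 *, r--
l=8 r=9: 10+11=21 d=14, l++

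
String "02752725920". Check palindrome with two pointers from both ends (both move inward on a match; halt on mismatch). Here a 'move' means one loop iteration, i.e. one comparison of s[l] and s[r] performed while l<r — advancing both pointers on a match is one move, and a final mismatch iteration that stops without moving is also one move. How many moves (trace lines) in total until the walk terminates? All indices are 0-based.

[0,10] '0'=='0' → l++,r--
[1,9] '2'=='2' → l++,r--
[2,8] '7'!='9' → stop

3 moves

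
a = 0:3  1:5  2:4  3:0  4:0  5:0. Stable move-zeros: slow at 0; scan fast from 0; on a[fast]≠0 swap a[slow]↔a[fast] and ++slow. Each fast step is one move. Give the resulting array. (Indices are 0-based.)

(s=0,f=0) a[fast]=3≠0 swap→a[0]=3 → slow++,fast++
(s=1,f=1) a[fast]=5≠0 swap→a[1]=5 → slow++,fast++
(s=2,f=2) a[fast]=4≠0 swap→a[2]=4 → slow++,fast++
(s=3,f=3) a[fast]=0 → fast++
(s=3,f=4) a[fast]=0 → fast++
(s=3,f=5) a[fast]=0 → fast++

[3, 5, 4, 0, 0, 0]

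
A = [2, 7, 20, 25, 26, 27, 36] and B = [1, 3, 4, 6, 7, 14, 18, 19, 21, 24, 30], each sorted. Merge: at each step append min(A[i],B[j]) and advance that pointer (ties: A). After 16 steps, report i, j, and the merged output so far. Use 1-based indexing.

i=7, j=11, merged so far=[1, 2, 3, 4, 6, 7, 7, 14, 18, 19, 20, 21, 24, 25, 26, 27]

[i=1,j=1] A[i]=2>B[j]=1 take 1 → j++
[i=1,j=2] A[i]=2<=B[j]=3 take 2 → i++
[i=2,j=2] A[i]=7>B[j]=3 take 3 → j++
[i=2,j=3] A[i]=7>B[j]=4 take 4 → j++
[i=2,j=4] A[i]=7>B[j]=6 take 6 → j++
[i=2,j=5] A[i]=7<=B[j]=7 take 7 → i++
[i=3,j=5] A[i]=20>B[j]=7 take 7 → j++
[i=3,j=6] A[i]=20>B[j]=14 take 14 → j++
[i=3,j=7] A[i]=20>B[j]=18 take 18 → j++
[i=3,j=8] A[i]=20>B[j]=19 take 19 → j++
[i=3,j=9] A[i]=20<=B[j]=21 take 20 → i++
[i=4,j=9] A[i]=25>B[j]=21 take 21 → j++
[i=4,j=10] A[i]=25>B[j]=24 take 24 → j++
[i=4,j=11] A[i]=25<=B[j]=30 take 25 → i++
[i=5,j=11] A[i]=26<=B[j]=30 take 26 → i++
[i=6,j=11] A[i]=27<=B[j]=30 take 27 → i++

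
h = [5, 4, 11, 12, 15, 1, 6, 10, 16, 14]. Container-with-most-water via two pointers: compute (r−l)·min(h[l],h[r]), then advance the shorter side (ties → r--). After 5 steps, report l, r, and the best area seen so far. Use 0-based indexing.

[0,9] min(5,14)*9=45 best=45 * → l++
[1,9] min(4,14)*8=32 best=45 → l++
[2,9] min(11,14)*7=77 best=77 * → l++
[3,9] min(12,14)*6=72 best=77 → l++
[4,9] min(15,14)*5=70 best=77 → r--

l=4, r=8, best area=77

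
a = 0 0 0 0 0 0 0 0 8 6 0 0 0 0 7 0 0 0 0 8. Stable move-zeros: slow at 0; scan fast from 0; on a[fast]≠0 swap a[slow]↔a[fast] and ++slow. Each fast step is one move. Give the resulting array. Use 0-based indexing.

slow=0 fast=0: a[fast]=0, fast++
slow=0 fast=1: a[fast]=0, fast++
slow=0 fast=2: a[fast]=0, fast++
slow=0 fast=3: a[fast]=0, fast++
slow=0 fast=4: a[fast]=0, fast++
slow=0 fast=5: a[fast]=0, fast++
slow=0 fast=6: a[fast]=0, fast++
slow=0 fast=7: a[fast]=0, fast++
slow=0 fast=8: a[fast]=8≠0 swap→a[0]=8, slow++,fast++
slow=1 fast=9: a[fast]=6≠0 swap→a[1]=6, slow++,fast++
slow=2 fast=10: a[fast]=0, fast++
slow=2 fast=11: a[fast]=0, fast++
slow=2 fast=12: a[fast]=0, fast++
slow=2 fast=13: a[fast]=0, fast++
slow=2 fast=14: a[fast]=7≠0 swap→a[2]=7, slow++,fast++
slow=3 fast=15: a[fast]=0, fast++
slow=3 fast=16: a[fast]=0, fast++
slow=3 fast=17: a[fast]=0, fast++
slow=3 fast=18: a[fast]=0, fast++
slow=3 fast=19: a[fast]=8≠0 swap→a[3]=8, slow++,fast++

[8, 6, 7, 8, 0, 0, 0, 0, 0, 0, 0, 0, 0, 0, 0, 0, 0, 0, 0, 0]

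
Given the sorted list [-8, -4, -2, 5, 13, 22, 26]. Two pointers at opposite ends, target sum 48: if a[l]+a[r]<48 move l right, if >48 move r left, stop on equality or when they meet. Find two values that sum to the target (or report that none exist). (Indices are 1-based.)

(22, 26)

l=1 r=7: -8+26=18 <48, l++
l=2 r=7: -4+26=22 <48, l++
l=3 r=7: -2+26=24 <48, l++
l=4 r=7: 5+26=31 <48, l++
l=5 r=7: 13+26=39 <48, l++
l=6 r=7: 22+26=48, found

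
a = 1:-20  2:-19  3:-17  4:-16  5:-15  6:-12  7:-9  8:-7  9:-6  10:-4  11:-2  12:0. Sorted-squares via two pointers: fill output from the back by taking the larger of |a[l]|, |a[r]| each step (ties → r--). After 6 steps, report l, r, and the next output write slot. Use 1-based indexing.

l=7, r=12, next write slot=6

l=1 r=12: |-20|>|0| out[12]=400, l++
l=2 r=12: |-19|>|0| out[11]=361, l++
l=3 r=12: |-17|>|0| out[10]=289, l++
l=4 r=12: |-16|>|0| out[9]=256, l++
l=5 r=12: |-15|>|0| out[8]=225, l++
l=6 r=12: |-12|>|0| out[7]=144, l++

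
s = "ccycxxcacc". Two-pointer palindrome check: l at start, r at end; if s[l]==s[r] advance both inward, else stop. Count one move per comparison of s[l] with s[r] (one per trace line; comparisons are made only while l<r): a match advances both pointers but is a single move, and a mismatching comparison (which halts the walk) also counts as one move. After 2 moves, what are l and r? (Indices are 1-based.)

l=3, r=8

l=1 r=10: 'c'=='c', l++,r--
l=2 r=9: 'c'=='c', l++,r--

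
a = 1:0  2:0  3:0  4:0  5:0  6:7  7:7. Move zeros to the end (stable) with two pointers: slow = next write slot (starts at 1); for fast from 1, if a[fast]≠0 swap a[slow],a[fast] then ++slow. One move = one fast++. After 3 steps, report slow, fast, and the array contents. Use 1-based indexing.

(s=1,f=1) a[fast]=0 → fast++
(s=1,f=2) a[fast]=0 → fast++
(s=1,f=3) a[fast]=0 → fast++

slow=1, fast=4, a=[0, 0, 0, 0, 0, 7, 7]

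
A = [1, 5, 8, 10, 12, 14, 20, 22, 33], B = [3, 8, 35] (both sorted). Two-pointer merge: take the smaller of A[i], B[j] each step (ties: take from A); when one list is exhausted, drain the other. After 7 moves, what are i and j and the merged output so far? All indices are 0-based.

i=0 j=0: A[i]=1<=B[j]=3 take 1, i++
i=1 j=0: A[i]=5>B[j]=3 take 3, j++
i=1 j=1: A[i]=5<=B[j]=8 take 5, i++
i=2 j=1: A[i]=8<=B[j]=8 take 8, i++
i=3 j=1: A[i]=10>B[j]=8 take 8, j++
i=3 j=2: A[i]=10<=B[j]=35 take 10, i++
i=4 j=2: A[i]=12<=B[j]=35 take 12, i++

i=5, j=2, merged so far=[1, 3, 5, 8, 8, 10, 12]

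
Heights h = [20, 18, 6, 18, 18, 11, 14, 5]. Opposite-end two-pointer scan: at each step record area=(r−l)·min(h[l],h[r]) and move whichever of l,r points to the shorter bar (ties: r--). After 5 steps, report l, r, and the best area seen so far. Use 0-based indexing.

l=0, r=2, best area=84

[0,7] min(20,5)*7=35 best=35 * → r--
[0,6] min(20,14)*6=84 best=84 * → r--
[0,5] min(20,11)*5=55 best=84 → r--
[0,4] min(20,18)*4=72 best=84 → r--
[0,3] min(20,18)*3=54 best=84 → r--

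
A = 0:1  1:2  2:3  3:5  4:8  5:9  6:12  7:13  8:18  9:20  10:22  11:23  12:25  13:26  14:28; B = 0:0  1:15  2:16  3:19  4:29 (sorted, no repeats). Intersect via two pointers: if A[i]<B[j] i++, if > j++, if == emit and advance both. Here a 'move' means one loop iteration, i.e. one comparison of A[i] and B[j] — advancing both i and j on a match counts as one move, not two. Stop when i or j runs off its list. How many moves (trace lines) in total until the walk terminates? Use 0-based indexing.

19 moves

[i=0,j=0] 1>0 → j++
[i=0,j=1] 1<15 → i++
[i=1,j=1] 2<15 → i++
[i=2,j=1] 3<15 → i++
[i=3,j=1] 5<15 → i++
[i=4,j=1] 8<15 → i++
[i=5,j=1] 9<15 → i++
[i=6,j=1] 12<15 → i++
[i=7,j=1] 13<15 → i++
[i=8,j=1] 18>15 → j++
[i=8,j=2] 18>16 → j++
[i=8,j=3] 18<19 → i++
[i=9,j=3] 20>19 → j++
[i=9,j=4] 20<29 → i++
[i=10,j=4] 22<29 → i++
[i=11,j=4] 23<29 → i++
[i=12,j=4] 25<29 → i++
[i=13,j=4] 26<29 → i++
[i=14,j=4] 28<29 → i++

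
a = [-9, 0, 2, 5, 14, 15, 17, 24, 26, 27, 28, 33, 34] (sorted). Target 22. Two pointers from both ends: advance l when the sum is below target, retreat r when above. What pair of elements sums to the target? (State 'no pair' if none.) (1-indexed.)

l=1 r=13: -9+34=25 >22, r--
l=1 r=12: -9+33=24 >22, r--
l=1 r=11: -9+28=19 <22, l++
l=2 r=11: 0+28=28 >22, r--
l=2 r=10: 0+27=27 >22, r--
l=2 r=9: 0+26=26 >22, r--
l=2 r=8: 0+24=24 >22, r--
l=2 r=7: 0+17=17 <22, l++
l=3 r=7: 2+17=19 <22, l++
l=4 r=7: 5+17=22, found

(5, 17)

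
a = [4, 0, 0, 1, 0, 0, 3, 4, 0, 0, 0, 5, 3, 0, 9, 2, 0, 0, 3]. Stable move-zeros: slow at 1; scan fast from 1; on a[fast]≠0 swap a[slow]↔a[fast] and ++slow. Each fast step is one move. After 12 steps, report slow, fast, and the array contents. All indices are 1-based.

(s=1,f=1) a[fast]=4≠0 swap→a[1]=4 → slow++,fast++
(s=2,f=2) a[fast]=0 → fast++
(s=2,f=3) a[fast]=0 → fast++
(s=2,f=4) a[fast]=1≠0 swap→a[2]=1 → slow++,fast++
(s=3,f=5) a[fast]=0 → fast++
(s=3,f=6) a[fast]=0 → fast++
(s=3,f=7) a[fast]=3≠0 swap→a[3]=3 → slow++,fast++
(s=4,f=8) a[fast]=4≠0 swap→a[4]=4 → slow++,fast++
(s=5,f=9) a[fast]=0 → fast++
(s=5,f=10) a[fast]=0 → fast++
(s=5,f=11) a[fast]=0 → fast++
(s=5,f=12) a[fast]=5≠0 swap→a[5]=5 → slow++,fast++

slow=6, fast=13, a=[4, 1, 3, 4, 5, 0, 0, 0, 0, 0, 0, 0, 3, 0, 9, 2, 0, 0, 3]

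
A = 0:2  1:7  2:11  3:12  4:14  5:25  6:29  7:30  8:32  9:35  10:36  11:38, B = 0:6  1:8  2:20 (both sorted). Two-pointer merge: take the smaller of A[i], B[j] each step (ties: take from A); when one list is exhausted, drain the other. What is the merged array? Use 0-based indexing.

i=0 j=0: A[i]=2<=B[j]=6 take 2, i++
i=1 j=0: A[i]=7>B[j]=6 take 6, j++
i=1 j=1: A[i]=7<=B[j]=8 take 7, i++
i=2 j=1: A[i]=11>B[j]=8 take 8, j++
i=2 j=2: A[i]=11<=B[j]=20 take 11, i++
i=3 j=2: A[i]=12<=B[j]=20 take 12, i++
i=4 j=2: A[i]=14<=B[j]=20 take 14, i++
i=5 j=2: A[i]=25>B[j]=20 take 20, j++
i=5 j=3: B done, take A[i]=25, i++
i=6 j=3: B done, take A[i]=29, i++
i=7 j=3: B done, take A[i]=30, i++
i=8 j=3: B done, take A[i]=32, i++
i=9 j=3: B done, take A[i]=35, i++
i=10 j=3: B done, take A[i]=36, i++
i=11 j=3: B done, take A[i]=38, i++

[2, 6, 7, 8, 11, 12, 14, 20, 25, 29, 30, 32, 35, 36, 38]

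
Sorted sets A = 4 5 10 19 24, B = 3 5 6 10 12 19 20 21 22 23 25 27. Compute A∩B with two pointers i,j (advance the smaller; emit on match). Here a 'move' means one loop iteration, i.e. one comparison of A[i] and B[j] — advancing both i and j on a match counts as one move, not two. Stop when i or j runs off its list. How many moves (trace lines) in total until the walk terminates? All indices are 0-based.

[i=0,j=0] 4>3 → j++
[i=0,j=1] 4<5 → i++
[i=1,j=1] 5==5 emit → i++,j++
[i=2,j=2] 10>6 → j++
[i=2,j=3] 10==10 emit → i++,j++
[i=3,j=4] 19>12 → j++
[i=3,j=5] 19==19 emit → i++,j++
[i=4,j=6] 24>20 → j++
[i=4,j=7] 24>21 → j++
[i=4,j=8] 24>22 → j++
[i=4,j=9] 24>23 → j++
[i=4,j=10] 24<25 → i++

12 moves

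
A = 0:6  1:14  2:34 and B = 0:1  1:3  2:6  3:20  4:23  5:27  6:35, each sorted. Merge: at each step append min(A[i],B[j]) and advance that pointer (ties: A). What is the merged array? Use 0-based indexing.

i=0 j=0: A[i]=6>B[j]=1 take 1, j++
i=0 j=1: A[i]=6>B[j]=3 take 3, j++
i=0 j=2: A[i]=6<=B[j]=6 take 6, i++
i=1 j=2: A[i]=14>B[j]=6 take 6, j++
i=1 j=3: A[i]=14<=B[j]=20 take 14, i++
i=2 j=3: A[i]=34>B[j]=20 take 20, j++
i=2 j=4: A[i]=34>B[j]=23 take 23, j++
i=2 j=5: A[i]=34>B[j]=27 take 27, j++
i=2 j=6: A[i]=34<=B[j]=35 take 34, i++
i=3 j=6: A done, take B[j]=35, j++

[1, 3, 6, 6, 14, 20, 23, 27, 34, 35]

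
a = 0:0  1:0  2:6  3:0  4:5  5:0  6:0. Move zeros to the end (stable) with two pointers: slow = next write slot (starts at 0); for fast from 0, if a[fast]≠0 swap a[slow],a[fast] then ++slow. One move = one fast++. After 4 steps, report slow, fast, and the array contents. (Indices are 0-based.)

slow=0 fast=0: a[fast]=0, fast++
slow=0 fast=1: a[fast]=0, fast++
slow=0 fast=2: a[fast]=6≠0 swap→a[0]=6, slow++,fast++
slow=1 fast=3: a[fast]=0, fast++

slow=1, fast=4, a=[6, 0, 0, 0, 5, 0, 0]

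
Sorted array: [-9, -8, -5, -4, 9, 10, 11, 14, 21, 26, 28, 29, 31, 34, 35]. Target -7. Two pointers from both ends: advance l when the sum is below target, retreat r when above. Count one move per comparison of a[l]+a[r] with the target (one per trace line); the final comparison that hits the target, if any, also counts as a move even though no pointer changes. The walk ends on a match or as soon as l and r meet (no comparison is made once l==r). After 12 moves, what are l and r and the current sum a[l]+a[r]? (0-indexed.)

l=0 r=14: -9+35=26 >-7, r--
l=0 r=13: -9+34=25 >-7, r--
l=0 r=12: -9+31=22 >-7, r--
l=0 r=11: -9+29=20 >-7, r--
l=0 r=10: -9+28=19 >-7, r--
l=0 r=9: -9+26=17 >-7, r--
l=0 r=8: -9+21=12 >-7, r--
l=0 r=7: -9+14=5 >-7, r--
l=0 r=6: -9+11=2 >-7, r--
l=0 r=5: -9+10=1 >-7, r--
l=0 r=4: -9+9=0 >-7, r--
l=0 r=3: -9+-4=-13 <-7, l++

l=1, r=3, sum=-12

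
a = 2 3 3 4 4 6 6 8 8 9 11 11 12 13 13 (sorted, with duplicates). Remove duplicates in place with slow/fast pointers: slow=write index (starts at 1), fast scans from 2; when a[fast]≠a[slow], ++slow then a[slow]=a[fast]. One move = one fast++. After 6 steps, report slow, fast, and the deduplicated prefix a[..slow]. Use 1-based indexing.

slow=4, fast=8, prefix=[2, 3, 4, 6]

slow=1 fast=2: a[fast]=3≠a[slow]=2 write a[2]=3, slow++,fast++
slow=2 fast=3: a[fast]=3=a[slow] dup, fast++
slow=2 fast=4: a[fast]=4≠a[slow]=3 write a[3]=4, slow++,fast++
slow=3 fast=5: a[fast]=4=a[slow] dup, fast++
slow=3 fast=6: a[fast]=6≠a[slow]=4 write a[4]=6, slow++,fast++
slow=4 fast=7: a[fast]=6=a[slow] dup, fast++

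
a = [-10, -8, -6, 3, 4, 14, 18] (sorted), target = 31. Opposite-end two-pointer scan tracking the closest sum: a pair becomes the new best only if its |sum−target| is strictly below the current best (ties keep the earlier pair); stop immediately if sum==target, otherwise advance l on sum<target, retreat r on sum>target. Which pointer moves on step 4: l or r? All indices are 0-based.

l=0 r=6: -10+18=8 d=23 *, l++
l=1 r=6: -8+18=10 d=21 *, l++
l=2 r=6: -6+18=12 d=19 *, l++
l=3 r=6: 3+18=21 d=10 *, l++

l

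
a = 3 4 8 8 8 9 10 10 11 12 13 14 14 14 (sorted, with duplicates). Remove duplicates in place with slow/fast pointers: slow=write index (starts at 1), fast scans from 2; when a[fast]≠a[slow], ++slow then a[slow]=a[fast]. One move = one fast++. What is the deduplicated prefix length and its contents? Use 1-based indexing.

length 9; prefix = [3, 4, 8, 9, 10, 11, 12, 13, 14]

(s=1,f=2) a[fast]=4≠a[slow]=3 write a[2]=4 → slow++,fast++
(s=2,f=3) a[fast]=8≠a[slow]=4 write a[3]=8 → slow++,fast++
(s=3,f=4) a[fast]=8=a[slow] dup → fast++
(s=3,f=5) a[fast]=8=a[slow] dup → fast++
(s=3,f=6) a[fast]=9≠a[slow]=8 write a[4]=9 → slow++,fast++
(s=4,f=7) a[fast]=10≠a[slow]=9 write a[5]=10 → slow++,fast++
(s=5,f=8) a[fast]=10=a[slow] dup → fast++
(s=5,f=9) a[fast]=11≠a[slow]=10 write a[6]=11 → slow++,fast++
(s=6,f=10) a[fast]=12≠a[slow]=11 write a[7]=12 → slow++,fast++
(s=7,f=11) a[fast]=13≠a[slow]=12 write a[8]=13 → slow++,fast++
(s=8,f=12) a[fast]=14≠a[slow]=13 write a[9]=14 → slow++,fast++
(s=9,f=13) a[fast]=14=a[slow] dup → fast++
(s=9,f=14) a[fast]=14=a[slow] dup → fast++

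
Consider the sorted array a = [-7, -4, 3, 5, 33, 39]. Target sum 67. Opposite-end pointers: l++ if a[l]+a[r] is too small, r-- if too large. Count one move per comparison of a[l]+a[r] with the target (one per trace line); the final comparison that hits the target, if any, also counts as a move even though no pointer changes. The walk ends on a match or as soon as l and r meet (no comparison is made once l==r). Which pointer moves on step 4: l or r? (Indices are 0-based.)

[0,5] -7+39=32 <67 → l++
[1,5] -4+39=35 <67 → l++
[2,5] 3+39=42 <67 → l++
[3,5] 5+39=44 <67 → l++

l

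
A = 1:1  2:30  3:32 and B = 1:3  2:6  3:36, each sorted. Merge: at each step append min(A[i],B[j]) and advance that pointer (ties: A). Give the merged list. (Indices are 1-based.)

[1, 3, 6, 30, 32, 36]

[i=1,j=1] A[i]=1<=B[j]=3 take 1 → i++
[i=2,j=1] A[i]=30>B[j]=3 take 3 → j++
[i=2,j=2] A[i]=30>B[j]=6 take 6 → j++
[i=2,j=3] A[i]=30<=B[j]=36 take 30 → i++
[i=3,j=3] A[i]=32<=B[j]=36 take 32 → i++
[i=4,j=3] A done, take B[j]=36 → j++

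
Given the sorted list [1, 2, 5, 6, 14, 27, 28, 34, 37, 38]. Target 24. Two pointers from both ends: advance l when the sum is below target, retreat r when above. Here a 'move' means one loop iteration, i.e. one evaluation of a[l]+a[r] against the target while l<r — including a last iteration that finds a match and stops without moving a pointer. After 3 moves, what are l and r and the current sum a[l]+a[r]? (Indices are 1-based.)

l=1, r=7, sum=29

l=1 r=10: 1+38=39 >24, r--
l=1 r=9: 1+37=38 >24, r--
l=1 r=8: 1+34=35 >24, r--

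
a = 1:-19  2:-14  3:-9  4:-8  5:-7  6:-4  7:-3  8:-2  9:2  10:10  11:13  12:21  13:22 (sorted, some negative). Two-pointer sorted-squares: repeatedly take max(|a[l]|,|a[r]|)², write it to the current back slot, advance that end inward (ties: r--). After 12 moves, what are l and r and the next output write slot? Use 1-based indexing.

l=8, r=8, next write slot=1

l=1 r=13: |-19|<=|22| out[13]=484, r--
l=1 r=12: |-19|<=|21| out[12]=441, r--
l=1 r=11: |-19|>|13| out[11]=361, l++
l=2 r=11: |-14|>|13| out[10]=196, l++
l=3 r=11: |-9|<=|13| out[9]=169, r--
l=3 r=10: |-9|<=|10| out[8]=100, r--
l=3 r=9: |-9|>|2| out[7]=81, l++
l=4 r=9: |-8|>|2| out[6]=64, l++
l=5 r=9: |-7|>|2| out[5]=49, l++
l=6 r=9: |-4|>|2| out[4]=16, l++
l=7 r=9: |-3|>|2| out[3]=9, l++
l=8 r=9: |-2|<=|2| out[2]=4, r--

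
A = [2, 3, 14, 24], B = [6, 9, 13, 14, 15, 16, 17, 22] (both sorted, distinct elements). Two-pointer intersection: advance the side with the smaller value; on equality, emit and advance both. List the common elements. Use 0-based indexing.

intersection = [14]

i=0 j=0: 2<6, i++
i=1 j=0: 3<6, i++
i=2 j=0: 14>6, j++
i=2 j=1: 14>9, j++
i=2 j=2: 14>13, j++
i=2 j=3: 14==14 emit, i++,j++
i=3 j=4: 24>15, j++
i=3 j=5: 24>16, j++
i=3 j=6: 24>17, j++
i=3 j=7: 24>22, j++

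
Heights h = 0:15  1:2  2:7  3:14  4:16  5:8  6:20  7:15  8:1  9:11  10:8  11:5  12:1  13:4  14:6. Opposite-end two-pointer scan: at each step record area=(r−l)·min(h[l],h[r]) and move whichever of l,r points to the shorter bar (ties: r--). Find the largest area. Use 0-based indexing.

max area = 105

l=0 r=14: min(15,6)*14=84 best=84 *, r--
l=0 r=13: min(15,4)*13=52 best=84, r--
l=0 r=12: min(15,1)*12=12 best=84, r--
l=0 r=11: min(15,5)*11=55 best=84, r--
l=0 r=10: min(15,8)*10=80 best=84, r--
l=0 r=9: min(15,11)*9=99 best=99 *, r--
l=0 r=8: min(15,1)*8=8 best=99, r--
l=0 r=7: min(15,15)*7=105 best=105 *, r--
l=0 r=6: min(15,20)*6=90 best=105, l++
l=1 r=6: min(2,20)*5=10 best=105, l++
l=2 r=6: min(7,20)*4=28 best=105, l++
l=3 r=6: min(14,20)*3=42 best=105, l++
l=4 r=6: min(16,20)*2=32 best=105, l++
l=5 r=6: min(8,20)*1=8 best=105, l++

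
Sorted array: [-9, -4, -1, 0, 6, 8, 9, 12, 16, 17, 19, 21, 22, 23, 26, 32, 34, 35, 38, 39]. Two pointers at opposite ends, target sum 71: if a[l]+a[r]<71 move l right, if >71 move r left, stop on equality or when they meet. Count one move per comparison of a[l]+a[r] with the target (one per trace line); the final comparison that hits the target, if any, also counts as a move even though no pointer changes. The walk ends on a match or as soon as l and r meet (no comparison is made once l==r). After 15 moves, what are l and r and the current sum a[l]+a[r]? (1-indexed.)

[1,20] -9+39=30 <71 → l++
[2,20] -4+39=35 <71 → l++
[3,20] -1+39=38 <71 → l++
[4,20] 0+39=39 <71 → l++
[5,20] 6+39=45 <71 → l++
[6,20] 8+39=47 <71 → l++
[7,20] 9+39=48 <71 → l++
[8,20] 12+39=51 <71 → l++
[9,20] 16+39=55 <71 → l++
[10,20] 17+39=56 <71 → l++
[11,20] 19+39=58 <71 → l++
[12,20] 21+39=60 <71 → l++
[13,20] 22+39=61 <71 → l++
[14,20] 23+39=62 <71 → l++
[15,20] 26+39=65 <71 → l++

l=16, r=20, sum=71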